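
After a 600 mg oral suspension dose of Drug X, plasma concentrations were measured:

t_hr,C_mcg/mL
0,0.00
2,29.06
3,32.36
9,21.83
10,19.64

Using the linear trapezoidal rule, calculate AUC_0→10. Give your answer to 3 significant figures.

AUC = 243 mcg/mL·hr

Trapezoidal AUC_0→10:
  [0→2]: (0.00+29.06)/2 × 2 = 29.06
  [2→3]: (29.06+32.36)/2 × 1 = 30.71
  [3→9]: (32.36+21.83)/2 × 6 = 162.57
  [9→10]: (21.83+19.64)/2 × 1 = 20.735
  Sum = 243.075 mcg/mL·hr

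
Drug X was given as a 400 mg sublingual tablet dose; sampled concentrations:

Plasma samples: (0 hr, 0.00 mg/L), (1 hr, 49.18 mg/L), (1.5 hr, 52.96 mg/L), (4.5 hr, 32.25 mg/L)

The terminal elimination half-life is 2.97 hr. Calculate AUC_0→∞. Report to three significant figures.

AUC = 316 mg/L·hr

Trapezoidal AUC_0→4.5:
  [0→1]: (0.00+49.18)/2 × 1 = 24.59
  [1→1.5]: (49.18+52.96)/2 × 0.5 = 25.535
  [1.5→4.5]: (52.96+32.25)/2 × 3 = 127.815
  Sum = 177.94 mg/L·hr
k_e = ln2 / t½ = 0.693147 / 2.97 = 0.2334 hr^-1
Extrapolated tail: C_last / k_e = 32.25 / 0.2334 = 138.175
AUC_0→∞ = 177.94 + 138.175 = 316.115 mg/L·hr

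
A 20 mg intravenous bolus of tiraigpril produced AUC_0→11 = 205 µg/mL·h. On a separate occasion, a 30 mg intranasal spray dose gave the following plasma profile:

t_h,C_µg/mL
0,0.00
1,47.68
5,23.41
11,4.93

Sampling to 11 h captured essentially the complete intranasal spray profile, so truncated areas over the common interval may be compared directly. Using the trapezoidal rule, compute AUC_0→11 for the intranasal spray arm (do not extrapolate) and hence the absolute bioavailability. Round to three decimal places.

F = 0.816

Trapezoidal AUC_0→11 (intranasal spray):
  [0→1]: (0.00+47.68)/2 × 1 = 23.84
  [1→5]: (47.68+23.41)/2 × 4 = 142.18
  [5→11]: (23.41+4.93)/2 × 6 = 85.02
  Sum = 251.04 µg/mL·h
F = (AUC_ev/D_ev)/(AUC_iv/D_iv) = (251.04/30)/(205/20) = 8.368/10.25 = 0.8164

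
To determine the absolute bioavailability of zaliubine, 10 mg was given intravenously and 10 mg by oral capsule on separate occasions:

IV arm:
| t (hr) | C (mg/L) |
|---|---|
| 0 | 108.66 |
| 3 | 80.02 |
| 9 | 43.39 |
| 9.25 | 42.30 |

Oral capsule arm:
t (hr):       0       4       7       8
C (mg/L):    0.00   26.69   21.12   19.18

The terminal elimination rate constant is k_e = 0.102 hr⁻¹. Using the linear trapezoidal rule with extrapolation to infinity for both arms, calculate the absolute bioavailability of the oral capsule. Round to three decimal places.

F = 0.309

Trapezoidal AUC_0→9.25 (IV):
  [0→3]: (108.66+80.02)/2 × 3 = 283.02
  [3→9]: (80.02+43.39)/2 × 6 = 370.23
  [9→9.25]: (43.39+42.30)/2 × 0.25 = 10.71125
  Sum = 663.96125 mg/L·hr
IV tail: 42.30/0.102 = 414.706; AUC_iv,0→∞ = 663.96125 + 414.706 = 1078.66725 mg/L·hr
Trapezoidal AUC_0→8 (oral capsule):
  [0→4]: (0.00+26.69)/2 × 4 = 53.38
  [4→7]: (26.69+21.12)/2 × 3 = 71.715
  [7→8]: (21.12+19.18)/2 × 1 = 20.15
  Sum = 145.245 mg/L·hr
oral capsule tail: 19.18/0.102 = 188.039; AUC_ev,0→∞ = 145.245 + 188.039 = 333.284 mg/L·hr
F = (AUC_ev/D_ev)/(AUC_iv/D_iv) = (333.284/10)/(1078.66725/10) = 33.3284/107.867 = 0.3090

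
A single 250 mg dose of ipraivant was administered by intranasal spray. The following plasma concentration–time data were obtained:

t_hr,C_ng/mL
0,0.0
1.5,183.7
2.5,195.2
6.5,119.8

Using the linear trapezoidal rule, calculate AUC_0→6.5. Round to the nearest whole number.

AUC = 957 ng/mL·hr

Trapezoidal AUC_0→6.5:
  [0→1.5]: (0.0+183.7)/2 × 1.5 = 137.775
  [1.5→2.5]: (183.7+195.2)/2 × 1 = 189.45
  [2.5→6.5]: (195.2+119.8)/2 × 4 = 630.0
  Sum = 957.225 ng/mL·hr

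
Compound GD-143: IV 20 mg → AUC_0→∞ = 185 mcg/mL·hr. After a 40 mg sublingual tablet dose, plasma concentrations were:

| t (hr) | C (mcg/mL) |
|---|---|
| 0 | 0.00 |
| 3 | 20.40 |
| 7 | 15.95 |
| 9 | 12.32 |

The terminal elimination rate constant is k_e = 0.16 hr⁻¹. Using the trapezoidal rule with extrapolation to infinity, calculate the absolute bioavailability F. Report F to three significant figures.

F = 0.564

Trapezoidal AUC_0→9 (sublingual tablet):
  [0→3]: (0.00+20.40)/2 × 3 = 30.6
  [3→7]: (20.40+15.95)/2 × 4 = 72.7
  [7→9]: (15.95+12.32)/2 × 2 = 28.27
  Sum = 131.57 mcg/mL·hr
Tail: C_last/k_e = 12.32/0.16 = 77.000
AUC_0→∞ (sublingual tablet) = 131.57 + 77.000 = 208.57 mcg/mL·hr
F = (AUC_ev/D_ev)/(AUC_iv/D_iv) = (208.57/40)/(185/20) = 5.21425/9.25 = 0.5637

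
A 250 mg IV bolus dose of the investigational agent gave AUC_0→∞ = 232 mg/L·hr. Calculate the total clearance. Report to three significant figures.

CL = 1.08 L/hr

CL = Dose_iv / AUC_0→∞
   = 250 / 232 = 1.07759 L/hr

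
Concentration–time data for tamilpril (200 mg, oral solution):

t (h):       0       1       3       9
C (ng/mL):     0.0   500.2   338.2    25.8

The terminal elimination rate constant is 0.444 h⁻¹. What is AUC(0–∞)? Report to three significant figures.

AUC = 2240 ng/mL·h

Trapezoidal AUC_0→9:
  [0→1]: (0.0+500.2)/2 × 1 = 250.1
  [1→3]: (500.2+338.2)/2 × 2 = 838.4
  [3→9]: (338.2+25.8)/2 × 6 = 1092.0
  Sum = 2180.5 ng/mL·h
Extrapolated tail: C_last / k_e = 25.8 / 0.444 = 58.108
AUC_0→∞ = 2180.5 + 58.108 = 2238.608 ng/mL·h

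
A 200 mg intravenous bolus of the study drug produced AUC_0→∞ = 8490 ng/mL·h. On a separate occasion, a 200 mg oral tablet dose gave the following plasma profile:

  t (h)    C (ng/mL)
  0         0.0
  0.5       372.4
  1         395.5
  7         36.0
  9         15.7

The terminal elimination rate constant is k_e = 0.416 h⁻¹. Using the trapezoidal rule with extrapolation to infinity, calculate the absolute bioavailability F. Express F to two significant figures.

Trapezoidal AUC_0→9 (oral tablet):
  [0→0.5]: (0.0+372.4)/2 × 0.5 = 93.1
  [0.5→1]: (372.4+395.5)/2 × 0.5 = 191.975
  [1→7]: (395.5+36.0)/2 × 6 = 1294.5
  [7→9]: (36.0+15.7)/2 × 2 = 51.7
  Sum = 1631.275 ng/mL·h
Tail: C_last/k_e = 15.7/0.416 = 37.740
AUC_0→∞ (oral tablet) = 1631.275 + 37.740 = 1669.015 ng/mL·h
F = (AUC_ev/D_ev)/(AUC_iv/D_iv) = (1669.015/200)/(8490/200) = 8.345075/42.45 = 0.1966

F = 0.20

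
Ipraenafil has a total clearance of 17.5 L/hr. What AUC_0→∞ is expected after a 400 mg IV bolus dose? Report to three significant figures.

AUC = 22.9 mg/L·hr

AUC_0→∞ = Dose_iv / CL
        = 400 / 17.5 = 22.8571 mg/L·hr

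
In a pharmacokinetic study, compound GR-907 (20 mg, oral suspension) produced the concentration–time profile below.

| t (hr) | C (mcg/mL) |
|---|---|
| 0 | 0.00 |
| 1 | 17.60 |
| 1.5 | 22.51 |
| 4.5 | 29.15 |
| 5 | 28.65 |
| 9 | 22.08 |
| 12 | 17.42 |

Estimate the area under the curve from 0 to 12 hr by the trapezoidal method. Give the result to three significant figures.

AUC = 271 mcg/mL·hr

Trapezoidal AUC_0→12:
  [0→1]: (0.00+17.60)/2 × 1 = 8.8
  [1→1.5]: (17.60+22.51)/2 × 0.5 = 10.0275
  [1.5→4.5]: (22.51+29.15)/2 × 3 = 77.49
  [4.5→5]: (29.15+28.65)/2 × 0.5 = 14.45
  [5→9]: (28.65+22.08)/2 × 4 = 101.46
  [9→12]: (22.08+17.42)/2 × 3 = 59.25
  Sum = 271.4775 mcg/mL·hr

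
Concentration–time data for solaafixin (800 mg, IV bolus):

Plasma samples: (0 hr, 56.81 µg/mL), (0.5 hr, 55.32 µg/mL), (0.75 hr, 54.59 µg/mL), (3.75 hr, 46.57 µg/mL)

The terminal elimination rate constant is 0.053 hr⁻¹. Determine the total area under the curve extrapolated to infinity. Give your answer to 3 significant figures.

AUC = 1070 µg/mL·hr

Trapezoidal AUC_0→3.75:
  [0→0.5]: (56.81+55.32)/2 × 0.5 = 28.0325
  [0.5→0.75]: (55.32+54.59)/2 × 0.25 = 13.73875
  [0.75→3.75]: (54.59+46.57)/2 × 3 = 151.74
  Sum = 193.51125 µg/mL·hr
Extrapolated tail: C_last / k_e = 46.57 / 0.053 = 878.679
AUC_0→∞ = 193.51125 + 878.679 = 1072.19025 µg/mL·hr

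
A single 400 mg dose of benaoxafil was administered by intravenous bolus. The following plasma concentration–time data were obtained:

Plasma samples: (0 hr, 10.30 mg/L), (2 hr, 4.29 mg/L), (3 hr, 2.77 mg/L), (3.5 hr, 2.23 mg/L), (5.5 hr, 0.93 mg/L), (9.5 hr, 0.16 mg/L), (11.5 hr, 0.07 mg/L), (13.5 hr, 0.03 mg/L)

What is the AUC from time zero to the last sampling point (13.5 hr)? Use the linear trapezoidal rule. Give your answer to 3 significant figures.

AUC = 25.0 mg/L·hr

Trapezoidal AUC_0→13.5:
  [0→2]: (10.30+4.29)/2 × 2 = 14.59
  [2→3]: (4.29+2.77)/2 × 1 = 3.53
  [3→3.5]: (2.77+2.23)/2 × 0.5 = 1.25
  [3.5→5.5]: (2.23+0.93)/2 × 2 = 3.16
  [5.5→9.5]: (0.93+0.16)/2 × 4 = 2.18
  [9.5→11.5]: (0.16+0.07)/2 × 2 = 0.23
  [11.5→13.5]: (0.07+0.03)/2 × 2 = 0.1
  Sum = 25.04 mg/L·hr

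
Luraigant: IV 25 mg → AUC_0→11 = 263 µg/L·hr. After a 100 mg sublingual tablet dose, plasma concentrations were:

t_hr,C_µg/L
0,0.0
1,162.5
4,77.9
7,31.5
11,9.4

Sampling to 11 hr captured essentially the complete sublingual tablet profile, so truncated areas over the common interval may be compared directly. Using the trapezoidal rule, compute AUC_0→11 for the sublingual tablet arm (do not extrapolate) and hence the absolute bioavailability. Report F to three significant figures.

F = 0.654

Trapezoidal AUC_0→11 (sublingual tablet):
  [0→1]: (0.0+162.5)/2 × 1 = 81.25
  [1→4]: (162.5+77.9)/2 × 3 = 360.6
  [4→7]: (77.9+31.5)/2 × 3 = 164.1
  [7→11]: (31.5+9.4)/2 × 4 = 81.8
  Sum = 687.75 µg/L·hr
F = (AUC_ev/D_ev)/(AUC_iv/D_iv) = (687.75/100)/(263/25) = 6.8775/10.52 = 0.6538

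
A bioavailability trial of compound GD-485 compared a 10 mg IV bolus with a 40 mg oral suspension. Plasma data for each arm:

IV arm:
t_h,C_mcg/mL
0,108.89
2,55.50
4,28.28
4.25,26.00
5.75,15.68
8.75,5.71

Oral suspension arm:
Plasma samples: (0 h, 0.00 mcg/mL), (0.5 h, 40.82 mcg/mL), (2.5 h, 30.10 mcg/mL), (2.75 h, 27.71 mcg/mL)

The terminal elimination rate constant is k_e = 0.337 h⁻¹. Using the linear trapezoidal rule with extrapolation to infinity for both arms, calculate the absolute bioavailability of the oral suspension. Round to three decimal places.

F = 0.127

Trapezoidal AUC_0→8.75 (IV):
  [0→2]: (108.89+55.50)/2 × 2 = 164.39
  [2→4]: (55.50+28.28)/2 × 2 = 83.78
  [4→4.25]: (28.28+26.00)/2 × 0.25 = 6.785
  [4.25→5.75]: (26.00+15.68)/2 × 1.5 = 31.26
  [5.75→8.75]: (15.68+5.71)/2 × 3 = 32.085
  Sum = 318.3 mcg/mL·h
IV tail: 5.71/0.337 = 16.944; AUC_iv,0→∞ = 318.3 + 16.944 = 335.244 mcg/mL·h
Trapezoidal AUC_0→2.75 (oral suspension):
  [0→0.5]: (0.00+40.82)/2 × 0.5 = 10.205
  [0.5→2.5]: (40.82+30.10)/2 × 2 = 70.92
  [2.5→2.75]: (30.10+27.71)/2 × 0.25 = 7.22625
  Sum = 88.35125 mcg/mL·h
oral suspension tail: 27.71/0.337 = 82.226; AUC_ev,0→∞ = 88.35125 + 82.226 = 170.57725 mcg/mL·h
F = (AUC_ev/D_ev)/(AUC_iv/D_iv) = (170.57725/40)/(335.244/10) = 4.26443/33.5244 = 0.1272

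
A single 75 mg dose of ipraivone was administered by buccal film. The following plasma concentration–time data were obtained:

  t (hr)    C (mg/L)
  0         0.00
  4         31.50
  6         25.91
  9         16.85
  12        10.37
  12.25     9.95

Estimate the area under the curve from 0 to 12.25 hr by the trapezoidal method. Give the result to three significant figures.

AUC = 228 mg/L·hr

Trapezoidal AUC_0→12.25:
  [0→4]: (0.00+31.50)/2 × 4 = 63.0
  [4→6]: (31.50+25.91)/2 × 2 = 57.41
  [6→9]: (25.91+16.85)/2 × 3 = 64.14
  [9→12]: (16.85+10.37)/2 × 3 = 40.83
  [12→12.25]: (10.37+9.95)/2 × 0.25 = 2.54
  Sum = 227.92 mg/L·hr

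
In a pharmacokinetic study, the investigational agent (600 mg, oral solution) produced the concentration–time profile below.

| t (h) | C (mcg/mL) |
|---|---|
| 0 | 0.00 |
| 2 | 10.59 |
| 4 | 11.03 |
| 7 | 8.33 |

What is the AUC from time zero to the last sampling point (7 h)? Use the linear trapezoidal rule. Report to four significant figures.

Trapezoidal AUC_0→7:
  [0→2]: (0.00+10.59)/2 × 2 = 10.59
  [2→4]: (10.59+11.03)/2 × 2 = 21.62
  [4→7]: (11.03+8.33)/2 × 3 = 29.04
  Sum = 61.25 mcg/mL·h

AUC = 61.25 mcg/mL·h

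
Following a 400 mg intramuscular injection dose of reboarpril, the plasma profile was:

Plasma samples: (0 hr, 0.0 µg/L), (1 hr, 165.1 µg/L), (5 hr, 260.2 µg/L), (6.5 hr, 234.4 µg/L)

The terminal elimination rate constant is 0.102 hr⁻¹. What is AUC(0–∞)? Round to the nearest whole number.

AUC = 3602 µg/L·hr

Trapezoidal AUC_0→6.5:
  [0→1]: (0.0+165.1)/2 × 1 = 82.55
  [1→5]: (165.1+260.2)/2 × 4 = 850.6
  [5→6.5]: (260.2+234.4)/2 × 1.5 = 370.95
  Sum = 1304.1 µg/L·hr
Extrapolated tail: C_last / k_e = 234.4 / 0.102 = 2298.039
AUC_0→∞ = 1304.1 + 2298.039 = 3602.139 µg/L·hr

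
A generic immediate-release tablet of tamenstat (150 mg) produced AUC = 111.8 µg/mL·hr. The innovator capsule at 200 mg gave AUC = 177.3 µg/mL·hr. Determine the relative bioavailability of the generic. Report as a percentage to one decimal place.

F_rel = (AUC_test/D_test) / (AUC_ref/D_ref)
      = (111.8/150) / (177.3/200)
      = 0.745333 / 0.8865 = 0.8408 = 84.08%

F_rel = 84.1%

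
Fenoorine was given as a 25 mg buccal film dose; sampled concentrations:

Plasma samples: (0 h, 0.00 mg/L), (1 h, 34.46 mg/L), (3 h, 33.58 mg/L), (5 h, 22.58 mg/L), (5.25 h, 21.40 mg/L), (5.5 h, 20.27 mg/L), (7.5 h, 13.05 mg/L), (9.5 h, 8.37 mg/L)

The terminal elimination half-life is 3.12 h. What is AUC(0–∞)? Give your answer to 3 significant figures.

Trapezoidal AUC_0→9.5:
  [0→1]: (0.00+34.46)/2 × 1 = 17.23
  [1→3]: (34.46+33.58)/2 × 2 = 68.04
  [3→5]: (33.58+22.58)/2 × 2 = 56.16
  [5→5.25]: (22.58+21.40)/2 × 0.25 = 5.4975
  [5.25→5.5]: (21.40+20.27)/2 × 0.25 = 5.20875
  [5.5→7.5]: (20.27+13.05)/2 × 2 = 33.32
  [7.5→9.5]: (13.05+8.37)/2 × 2 = 21.42
  Sum = 206.87625 mg/L·h
k_e = ln2 / t½ = 0.693147 / 3.12 = 0.2222 h^-1
Extrapolated tail: C_last / k_e = 8.37 / 0.2222 = 37.669
AUC_0→∞ = 206.87625 + 37.669 = 244.54525 mg/L·h

AUC = 245 mg/L·h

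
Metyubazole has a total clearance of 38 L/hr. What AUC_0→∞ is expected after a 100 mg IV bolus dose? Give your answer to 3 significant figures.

AUC_0→∞ = Dose_iv / CL
        = 100 / 38 = 2.63158 mg/L·hr

AUC = 2.63 mg/L·hr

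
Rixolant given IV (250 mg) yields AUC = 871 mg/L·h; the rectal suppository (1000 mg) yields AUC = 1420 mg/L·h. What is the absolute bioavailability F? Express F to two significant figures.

F = 0.41

F = (AUC_ev / D_ev) / (AUC_iv / D_iv)
  = (1420/1000) / (871/250)
  = 1.42 / 3.484 = 0.4076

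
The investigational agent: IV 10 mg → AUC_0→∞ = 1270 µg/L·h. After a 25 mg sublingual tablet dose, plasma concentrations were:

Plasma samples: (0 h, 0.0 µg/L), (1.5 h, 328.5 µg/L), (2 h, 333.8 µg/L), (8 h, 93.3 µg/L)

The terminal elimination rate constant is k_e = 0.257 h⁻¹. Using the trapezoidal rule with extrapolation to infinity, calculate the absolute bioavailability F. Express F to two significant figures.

F = 0.65

Trapezoidal AUC_0→8 (sublingual tablet):
  [0→1.5]: (0.0+328.5)/2 × 1.5 = 246.375
  [1.5→2]: (328.5+333.8)/2 × 0.5 = 165.575
  [2→8]: (333.8+93.3)/2 × 6 = 1281.3
  Sum = 1693.25 µg/L·h
Tail: C_last/k_e = 93.3/0.257 = 363.035
AUC_0→∞ (sublingual tablet) = 1693.25 + 363.035 = 2056.285 µg/L·h
F = (AUC_ev/D_ev)/(AUC_iv/D_iv) = (2056.285/25)/(1270/10) = 82.2514/127 = 0.6476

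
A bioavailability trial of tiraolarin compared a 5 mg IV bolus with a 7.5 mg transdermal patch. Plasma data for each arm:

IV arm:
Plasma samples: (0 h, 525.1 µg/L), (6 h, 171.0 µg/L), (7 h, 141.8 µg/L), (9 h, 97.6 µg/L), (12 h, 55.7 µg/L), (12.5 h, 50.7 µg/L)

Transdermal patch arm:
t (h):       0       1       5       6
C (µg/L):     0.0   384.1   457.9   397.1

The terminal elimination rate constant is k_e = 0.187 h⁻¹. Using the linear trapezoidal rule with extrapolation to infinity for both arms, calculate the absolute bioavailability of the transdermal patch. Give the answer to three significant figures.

Trapezoidal AUC_0→12.5 (IV):
  [0→6]: (525.1+171.0)/2 × 6 = 2088.3
  [6→7]: (171.0+141.8)/2 × 1 = 156.4
  [7→9]: (141.8+97.6)/2 × 2 = 239.4
  [9→12]: (97.6+55.7)/2 × 3 = 229.95
  [12→12.5]: (55.7+50.7)/2 × 0.5 = 26.6
  Sum = 2740.65 µg/L·h
IV tail: 50.7/0.187 = 271.123; AUC_iv,0→∞ = 2740.65 + 271.123 = 3011.773 µg/L·h
Trapezoidal AUC_0→6 (transdermal patch):
  [0→1]: (0.0+384.1)/2 × 1 = 192.05
  [1→5]: (384.1+457.9)/2 × 4 = 1684.0
  [5→6]: (457.9+397.1)/2 × 1 = 427.5
  Sum = 2303.55 µg/L·h
transdermal patch tail: 397.1/0.187 = 2123.529; AUC_ev,0→∞ = 2303.55 + 2123.529 = 4427.079 µg/L·h
F = (AUC_ev/D_ev)/(AUC_iv/D_iv) = (4427.079/7.5)/(3011.773/5) = 590.2772/602.3546 = 0.9799

F = 0.980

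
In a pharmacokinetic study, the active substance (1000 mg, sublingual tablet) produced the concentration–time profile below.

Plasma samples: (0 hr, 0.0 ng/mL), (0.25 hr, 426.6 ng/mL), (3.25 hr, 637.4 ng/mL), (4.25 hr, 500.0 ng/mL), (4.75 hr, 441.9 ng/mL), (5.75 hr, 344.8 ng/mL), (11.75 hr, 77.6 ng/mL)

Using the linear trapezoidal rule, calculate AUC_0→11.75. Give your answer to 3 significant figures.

Trapezoidal AUC_0→11.75:
  [0→0.25]: (0.0+426.6)/2 × 0.25 = 53.325
  [0.25→3.25]: (426.6+637.4)/2 × 3 = 1596.0
  [3.25→4.25]: (637.4+500.0)/2 × 1 = 568.7
  [4.25→4.75]: (500.0+441.9)/2 × 0.5 = 235.475
  [4.75→5.75]: (441.9+344.8)/2 × 1 = 393.35
  [5.75→11.75]: (344.8+77.6)/2 × 6 = 1267.2
  Sum = 4114.05 ng/mL·hr

AUC = 4110 ng/mL·hr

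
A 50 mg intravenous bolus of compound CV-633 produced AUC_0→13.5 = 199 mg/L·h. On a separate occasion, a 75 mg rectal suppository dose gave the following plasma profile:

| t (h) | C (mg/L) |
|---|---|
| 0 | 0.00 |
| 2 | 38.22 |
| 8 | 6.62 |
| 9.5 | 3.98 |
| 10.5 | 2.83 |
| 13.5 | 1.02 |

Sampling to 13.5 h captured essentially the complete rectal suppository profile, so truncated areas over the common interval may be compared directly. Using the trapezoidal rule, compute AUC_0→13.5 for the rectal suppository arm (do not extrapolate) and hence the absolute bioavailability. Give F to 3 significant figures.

Trapezoidal AUC_0→13.5 (rectal suppository):
  [0→2]: (0.00+38.22)/2 × 2 = 38.22
  [2→8]: (38.22+6.62)/2 × 6 = 134.52
  [8→9.5]: (6.62+3.98)/2 × 1.5 = 7.95
  [9.5→10.5]: (3.98+2.83)/2 × 1 = 3.405
  [10.5→13.5]: (2.83+1.02)/2 × 3 = 5.775
  Sum = 189.87 mg/L·h
F = (AUC_ev/D_ev)/(AUC_iv/D_iv) = (189.87/75)/(199/50) = 2.5316/3.98 = 0.6361

F = 0.636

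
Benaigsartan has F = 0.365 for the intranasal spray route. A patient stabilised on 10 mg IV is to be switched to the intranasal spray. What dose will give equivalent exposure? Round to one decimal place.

D_intranasal = 27.4 mg

For equal systemic exposure: F × D_ev = D_iv
D_ev = D_iv / F = 10 / 0.365 = 27.3973 mg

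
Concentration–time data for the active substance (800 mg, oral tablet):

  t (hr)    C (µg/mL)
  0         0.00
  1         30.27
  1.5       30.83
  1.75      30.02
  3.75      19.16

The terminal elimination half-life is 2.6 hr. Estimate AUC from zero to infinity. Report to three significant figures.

Trapezoidal AUC_0→3.75:
  [0→1]: (0.00+30.27)/2 × 1 = 15.135
  [1→1.5]: (30.27+30.83)/2 × 0.5 = 15.275
  [1.5→1.75]: (30.83+30.02)/2 × 0.25 = 7.60625
  [1.75→3.75]: (30.02+19.16)/2 × 2 = 49.18
  Sum = 87.19625 µg/mL·hr
k_e = ln2 / t½ = 0.693147 / 2.6 = 0.2666 hr^-1
Extrapolated tail: C_last / k_e = 19.16 / 0.2666 = 71.868
AUC_0→∞ = 87.19625 + 71.868 = 159.06425 µg/mL·hr

AUC = 159 µg/mL·hr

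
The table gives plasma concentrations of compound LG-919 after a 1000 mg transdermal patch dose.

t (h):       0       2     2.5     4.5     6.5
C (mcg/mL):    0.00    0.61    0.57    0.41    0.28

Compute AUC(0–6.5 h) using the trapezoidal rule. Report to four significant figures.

Trapezoidal AUC_0→6.5:
  [0→2]: (0.00+0.61)/2 × 2 = 0.61
  [2→2.5]: (0.61+0.57)/2 × 0.5 = 0.295
  [2.5→4.5]: (0.57+0.41)/2 × 2 = 0.98
  [4.5→6.5]: (0.41+0.28)/2 × 2 = 0.69
  Sum = 2.575 mcg/mL·h

AUC = 2.575 mcg/mL·h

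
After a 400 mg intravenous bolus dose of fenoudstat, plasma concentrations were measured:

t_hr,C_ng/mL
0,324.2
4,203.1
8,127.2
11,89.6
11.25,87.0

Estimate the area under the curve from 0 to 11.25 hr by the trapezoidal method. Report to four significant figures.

Trapezoidal AUC_0→11.25:
  [0→4]: (324.2+203.1)/2 × 4 = 1054.6
  [4→8]: (203.1+127.2)/2 × 4 = 660.6
  [8→11]: (127.2+89.6)/2 × 3 = 325.2
  [11→11.25]: (89.6+87.0)/2 × 0.25 = 22.075
  Sum = 2062.475 ng/mL·hr

AUC = 2062 ng/mL·hr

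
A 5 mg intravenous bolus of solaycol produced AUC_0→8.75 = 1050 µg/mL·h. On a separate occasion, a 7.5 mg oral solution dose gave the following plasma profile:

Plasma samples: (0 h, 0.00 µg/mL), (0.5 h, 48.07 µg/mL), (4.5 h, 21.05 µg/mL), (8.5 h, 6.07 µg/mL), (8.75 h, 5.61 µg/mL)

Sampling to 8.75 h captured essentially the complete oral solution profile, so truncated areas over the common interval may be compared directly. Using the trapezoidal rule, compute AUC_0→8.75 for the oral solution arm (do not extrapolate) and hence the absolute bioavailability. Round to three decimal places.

Trapezoidal AUC_0→8.75 (oral solution):
  [0→0.5]: (0.00+48.07)/2 × 0.5 = 12.0175
  [0.5→4.5]: (48.07+21.05)/2 × 4 = 138.24
  [4.5→8.5]: (21.05+6.07)/2 × 4 = 54.24
  [8.5→8.75]: (6.07+5.61)/2 × 0.25 = 1.46
  Sum = 205.9575 µg/mL·h
F = (AUC_ev/D_ev)/(AUC_iv/D_iv) = (205.9575/7.5)/(1050/5) = 27.461/210 = 0.1308

F = 0.131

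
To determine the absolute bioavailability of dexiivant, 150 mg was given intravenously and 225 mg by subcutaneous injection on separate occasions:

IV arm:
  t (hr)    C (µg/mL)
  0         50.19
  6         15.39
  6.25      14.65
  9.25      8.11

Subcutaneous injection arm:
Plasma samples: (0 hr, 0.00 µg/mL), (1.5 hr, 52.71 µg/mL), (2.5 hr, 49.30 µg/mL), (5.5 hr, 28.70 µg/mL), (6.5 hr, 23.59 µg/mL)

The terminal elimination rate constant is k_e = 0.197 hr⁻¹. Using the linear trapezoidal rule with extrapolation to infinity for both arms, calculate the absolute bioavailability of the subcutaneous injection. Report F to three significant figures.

F = 0.854

Trapezoidal AUC_0→9.25 (IV):
  [0→6]: (50.19+15.39)/2 × 6 = 196.74
  [6→6.25]: (15.39+14.65)/2 × 0.25 = 3.755
  [6.25→9.25]: (14.65+8.11)/2 × 3 = 34.14
  Sum = 234.635 µg/mL·hr
IV tail: 8.11/0.197 = 41.168; AUC_iv,0→∞ = 234.635 + 41.168 = 275.803 µg/mL·hr
Trapezoidal AUC_0→6.5 (subcutaneous injection):
  [0→1.5]: (0.00+52.71)/2 × 1.5 = 39.5325
  [1.5→2.5]: (52.71+49.30)/2 × 1 = 51.005
  [2.5→5.5]: (49.30+28.70)/2 × 3 = 117.0
  [5.5→6.5]: (28.70+23.59)/2 × 1 = 26.145
  Sum = 233.6825 µg/mL·hr
subcutaneous injection tail: 23.59/0.197 = 119.746; AUC_ev,0→∞ = 233.6825 + 119.746 = 353.4285 µg/mL·hr
F = (AUC_ev/D_ev)/(AUC_iv/D_iv) = (353.4285/225)/(275.803/150) = 1.57079/1.83869 = 0.8543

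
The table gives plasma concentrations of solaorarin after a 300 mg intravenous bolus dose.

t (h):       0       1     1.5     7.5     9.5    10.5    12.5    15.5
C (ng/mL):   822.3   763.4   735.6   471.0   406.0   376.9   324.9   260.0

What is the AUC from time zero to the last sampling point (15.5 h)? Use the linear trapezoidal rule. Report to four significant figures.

Trapezoidal AUC_0→15.5:
  [0→1]: (822.3+763.4)/2 × 1 = 792.85
  [1→1.5]: (763.4+735.6)/2 × 0.5 = 374.75
  [1.5→7.5]: (735.6+471.0)/2 × 6 = 3619.8
  [7.5→9.5]: (471.0+406.0)/2 × 2 = 877.0
  [9.5→10.5]: (406.0+376.9)/2 × 1 = 391.45
  [10.5→12.5]: (376.9+324.9)/2 × 2 = 701.8
  [12.5→15.5]: (324.9+260.0)/2 × 3 = 877.35
  Sum = 7635.0 ng/mL·h

AUC = 7635 ng/mL·h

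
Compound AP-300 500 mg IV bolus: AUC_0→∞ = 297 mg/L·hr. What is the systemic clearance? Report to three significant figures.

CL = Dose_iv / AUC_0→∞
   = 500 / 297 = 1.6835 L/hr

CL = 1.68 L/hr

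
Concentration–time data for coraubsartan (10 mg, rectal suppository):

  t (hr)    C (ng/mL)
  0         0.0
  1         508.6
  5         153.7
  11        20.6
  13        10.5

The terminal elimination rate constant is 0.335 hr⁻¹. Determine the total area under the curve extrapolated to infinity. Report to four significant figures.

AUC = 2164 ng/mL·hr

Trapezoidal AUC_0→13:
  [0→1]: (0.0+508.6)/2 × 1 = 254.3
  [1→5]: (508.6+153.7)/2 × 4 = 1324.6
  [5→11]: (153.7+20.6)/2 × 6 = 522.9
  [11→13]: (20.6+10.5)/2 × 2 = 31.1
  Sum = 2132.9 ng/mL·hr
Extrapolated tail: C_last / k_e = 10.5 / 0.335 = 31.343
AUC_0→∞ = 2132.9 + 31.343 = 2164.243 ng/mL·hr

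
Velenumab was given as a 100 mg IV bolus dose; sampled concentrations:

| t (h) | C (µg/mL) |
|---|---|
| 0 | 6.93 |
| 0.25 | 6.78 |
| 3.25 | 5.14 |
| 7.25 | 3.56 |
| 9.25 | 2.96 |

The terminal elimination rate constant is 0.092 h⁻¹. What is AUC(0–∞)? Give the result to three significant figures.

AUC = 75.7 µg/mL·h

Trapezoidal AUC_0→9.25:
  [0→0.25]: (6.93+6.78)/2 × 0.25 = 1.71375
  [0.25→3.25]: (6.78+5.14)/2 × 3 = 17.88
  [3.25→7.25]: (5.14+3.56)/2 × 4 = 17.4
  [7.25→9.25]: (3.56+2.96)/2 × 2 = 6.52
  Sum = 43.51375 µg/mL·h
Extrapolated tail: C_last / k_e = 2.96 / 0.092 = 32.174
AUC_0→∞ = 43.51375 + 32.174 = 75.68775 µg/mL·h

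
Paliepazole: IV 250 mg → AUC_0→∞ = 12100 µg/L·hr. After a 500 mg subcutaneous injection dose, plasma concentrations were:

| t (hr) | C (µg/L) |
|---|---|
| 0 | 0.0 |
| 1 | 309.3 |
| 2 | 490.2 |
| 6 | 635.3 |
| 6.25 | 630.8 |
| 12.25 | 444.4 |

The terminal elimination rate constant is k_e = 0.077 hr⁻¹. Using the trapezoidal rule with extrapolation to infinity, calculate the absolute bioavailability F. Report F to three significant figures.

Trapezoidal AUC_0→12.25 (subcutaneous injection):
  [0→1]: (0.0+309.3)/2 × 1 = 154.65
  [1→2]: (309.3+490.2)/2 × 1 = 399.75
  [2→6]: (490.2+635.3)/2 × 4 = 2251.0
  [6→6.25]: (635.3+630.8)/2 × 0.25 = 158.2625
  [6.25→12.25]: (630.8+444.4)/2 × 6 = 3225.6
  Sum = 6189.2625 µg/L·hr
Tail: C_last/k_e = 444.4/0.077 = 5771.429
AUC_0→∞ (subcutaneous injection) = 6189.2625 + 5771.429 = 11960.6915 µg/L·hr
F = (AUC_ev/D_ev)/(AUC_iv/D_iv) = (11960.6915/500)/(12100/250) = 23.921383/48.4 = 0.4942

F = 0.494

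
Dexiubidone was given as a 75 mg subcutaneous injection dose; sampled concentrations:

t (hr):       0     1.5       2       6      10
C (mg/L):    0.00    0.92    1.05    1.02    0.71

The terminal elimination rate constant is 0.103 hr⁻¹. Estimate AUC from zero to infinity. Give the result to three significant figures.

AUC = 15.7 mg/L·hr

Trapezoidal AUC_0→10:
  [0→1.5]: (0.00+0.92)/2 × 1.5 = 0.69
  [1.5→2]: (0.92+1.05)/2 × 0.5 = 0.4925
  [2→6]: (1.05+1.02)/2 × 4 = 4.14
  [6→10]: (1.02+0.71)/2 × 4 = 3.46
  Sum = 8.7825 mg/L·hr
Extrapolated tail: C_last / k_e = 0.71 / 0.103 = 6.893
AUC_0→∞ = 8.7825 + 6.893 = 15.6755 mg/L·hr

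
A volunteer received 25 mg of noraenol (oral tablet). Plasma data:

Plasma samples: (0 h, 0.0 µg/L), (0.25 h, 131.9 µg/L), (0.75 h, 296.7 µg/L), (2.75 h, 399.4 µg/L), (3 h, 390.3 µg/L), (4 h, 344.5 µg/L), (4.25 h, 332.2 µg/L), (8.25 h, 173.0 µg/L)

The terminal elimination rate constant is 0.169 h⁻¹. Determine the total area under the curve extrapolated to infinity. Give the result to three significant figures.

AUC = 3400 µg/L·h

Trapezoidal AUC_0→8.25:
  [0→0.25]: (0.0+131.9)/2 × 0.25 = 16.4875
  [0.25→0.75]: (131.9+296.7)/2 × 0.5 = 107.15
  [0.75→2.75]: (296.7+399.4)/2 × 2 = 696.1
  [2.75→3]: (399.4+390.3)/2 × 0.25 = 98.7125
  [3→4]: (390.3+344.5)/2 × 1 = 367.4
  [4→4.25]: (344.5+332.2)/2 × 0.25 = 84.5875
  [4.25→8.25]: (332.2+173.0)/2 × 4 = 1010.4
  Sum = 2380.8375 µg/L·h
Extrapolated tail: C_last / k_e = 173.0 / 0.169 = 1023.669
AUC_0→∞ = 2380.8375 + 1023.669 = 3404.5065 µg/L·h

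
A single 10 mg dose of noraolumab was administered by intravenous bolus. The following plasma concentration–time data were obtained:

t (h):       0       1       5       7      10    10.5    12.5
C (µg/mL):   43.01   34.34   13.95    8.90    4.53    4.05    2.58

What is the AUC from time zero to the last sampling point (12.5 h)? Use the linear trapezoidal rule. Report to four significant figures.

AUC = 187.0 µg/mL·h

Trapezoidal AUC_0→12.5:
  [0→1]: (43.01+34.34)/2 × 1 = 38.675
  [1→5]: (34.34+13.95)/2 × 4 = 96.58
  [5→7]: (13.95+8.90)/2 × 2 = 22.85
  [7→10]: (8.90+4.53)/2 × 3 = 20.145
  [10→10.5]: (4.53+4.05)/2 × 0.5 = 2.145
  [10.5→12.5]: (4.05+2.58)/2 × 2 = 6.63
  Sum = 187.025 µg/mL·h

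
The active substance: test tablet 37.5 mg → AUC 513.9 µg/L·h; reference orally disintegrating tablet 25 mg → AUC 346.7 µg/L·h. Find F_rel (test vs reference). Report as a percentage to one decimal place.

F_rel = (AUC_test/D_test) / (AUC_ref/D_ref)
      = (513.9/37.5) / (346.7/25)
      = 13.704 / 13.868 = 0.9882 = 98.82%

F_rel = 98.8%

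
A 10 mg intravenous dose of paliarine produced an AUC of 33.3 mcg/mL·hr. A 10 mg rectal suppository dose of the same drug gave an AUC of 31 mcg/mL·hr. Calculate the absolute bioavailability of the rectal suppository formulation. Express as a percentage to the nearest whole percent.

F = 93%

F = (AUC_ev / D_ev) / (AUC_iv / D_iv)
  = (31/10) / (33.3/10)
  = 3.1 / 3.33 = 0.9309
  = 93.09%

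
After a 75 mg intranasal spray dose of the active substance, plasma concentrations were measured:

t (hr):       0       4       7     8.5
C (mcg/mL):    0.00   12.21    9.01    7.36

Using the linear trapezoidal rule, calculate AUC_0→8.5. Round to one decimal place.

AUC = 68.5 mcg/mL·hr

Trapezoidal AUC_0→8.5:
  [0→4]: (0.00+12.21)/2 × 4 = 24.42
  [4→7]: (12.21+9.01)/2 × 3 = 31.83
  [7→8.5]: (9.01+7.36)/2 × 1.5 = 12.2775
  Sum = 68.5275 mcg/mL·hr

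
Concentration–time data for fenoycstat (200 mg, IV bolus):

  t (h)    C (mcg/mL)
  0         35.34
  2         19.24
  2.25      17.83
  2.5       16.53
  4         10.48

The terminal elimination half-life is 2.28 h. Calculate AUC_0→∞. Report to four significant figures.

Trapezoidal AUC_0→4:
  [0→2]: (35.34+19.24)/2 × 2 = 54.58
  [2→2.25]: (19.24+17.83)/2 × 0.25 = 4.63375
  [2.25→2.5]: (17.83+16.53)/2 × 0.25 = 4.295
  [2.5→4]: (16.53+10.48)/2 × 1.5 = 20.2575
  Sum = 83.76625 mcg/mL·h
k_e = ln2 / t½ = 0.693147 / 2.28 = 0.3040 h^-1
Extrapolated tail: C_last / k_e = 10.48 / 0.304 = 34.474
AUC_0→∞ = 83.76625 + 34.474 = 118.24025 mcg/mL·h

AUC = 118.2 mcg/mL·h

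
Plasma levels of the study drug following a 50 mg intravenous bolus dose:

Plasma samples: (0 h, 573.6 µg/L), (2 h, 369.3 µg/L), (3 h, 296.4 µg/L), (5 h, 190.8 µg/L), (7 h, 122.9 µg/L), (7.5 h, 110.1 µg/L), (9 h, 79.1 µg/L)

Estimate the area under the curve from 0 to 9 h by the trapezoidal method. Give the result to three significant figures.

Trapezoidal AUC_0→9:
  [0→2]: (573.6+369.3)/2 × 2 = 942.9
  [2→3]: (369.3+296.4)/2 × 1 = 332.85
  [3→5]: (296.4+190.8)/2 × 2 = 487.2
  [5→7]: (190.8+122.9)/2 × 2 = 313.7
  [7→7.5]: (122.9+110.1)/2 × 0.5 = 58.25
  [7.5→9]: (110.1+79.1)/2 × 1.5 = 141.9
  Sum = 2276.8 µg/L·h

AUC = 2280 µg/L·h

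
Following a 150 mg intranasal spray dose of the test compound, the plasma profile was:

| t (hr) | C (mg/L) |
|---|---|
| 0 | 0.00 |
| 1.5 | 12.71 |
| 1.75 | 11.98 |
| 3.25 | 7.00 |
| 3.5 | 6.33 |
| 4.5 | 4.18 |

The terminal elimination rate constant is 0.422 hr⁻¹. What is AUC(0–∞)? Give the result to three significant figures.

AUC = 43.7 mg/L·hr

Trapezoidal AUC_0→4.5:
  [0→1.5]: (0.00+12.71)/2 × 1.5 = 9.5325
  [1.5→1.75]: (12.71+11.98)/2 × 0.25 = 3.08625
  [1.75→3.25]: (11.98+7.00)/2 × 1.5 = 14.235
  [3.25→3.5]: (7.00+6.33)/2 × 0.25 = 1.66625
  [3.5→4.5]: (6.33+4.18)/2 × 1 = 5.255
  Sum = 33.775 mg/L·hr
Extrapolated tail: C_last / k_e = 4.18 / 0.422 = 9.905
AUC_0→∞ = 33.775 + 9.905 = 43.68 mg/L·hr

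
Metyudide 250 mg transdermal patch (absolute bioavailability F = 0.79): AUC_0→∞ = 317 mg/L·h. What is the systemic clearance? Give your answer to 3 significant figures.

CL = F × Dose / AUC_0→∞
   = 0.79 × 250 / 317 = 0.623028 L/h

CL = 0.623 L/h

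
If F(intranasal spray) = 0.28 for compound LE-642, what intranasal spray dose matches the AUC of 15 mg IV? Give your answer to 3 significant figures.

D_intranasal = 53.6 mg

For equal systemic exposure: F × D_ev = D_iv
D_ev = D_iv / F = 15 / 0.28 = 53.5714 mg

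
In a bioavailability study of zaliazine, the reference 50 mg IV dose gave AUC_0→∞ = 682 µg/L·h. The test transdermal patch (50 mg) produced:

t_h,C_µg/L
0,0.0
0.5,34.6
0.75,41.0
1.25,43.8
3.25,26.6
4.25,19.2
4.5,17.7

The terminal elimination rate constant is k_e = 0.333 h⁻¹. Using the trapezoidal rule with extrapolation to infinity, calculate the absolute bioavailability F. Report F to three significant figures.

F = 0.279

Trapezoidal AUC_0→4.5 (transdermal patch):
  [0→0.5]: (0.0+34.6)/2 × 0.5 = 8.65
  [0.5→0.75]: (34.6+41.0)/2 × 0.25 = 9.45
  [0.75→1.25]: (41.0+43.8)/2 × 0.5 = 21.2
  [1.25→3.25]: (43.8+26.6)/2 × 2 = 70.4
  [3.25→4.25]: (26.6+19.2)/2 × 1 = 22.9
  [4.25→4.5]: (19.2+17.7)/2 × 0.25 = 4.6125
  Sum = 137.2125 µg/L·h
Tail: C_last/k_e = 17.7/0.333 = 53.153
AUC_0→∞ (transdermal patch) = 137.2125 + 53.153 = 190.3655 µg/L·h
F = (AUC_ev/D_ev)/(AUC_iv/D_iv) = (190.3655/50)/(682/50) = 3.80731/13.64 = 0.2791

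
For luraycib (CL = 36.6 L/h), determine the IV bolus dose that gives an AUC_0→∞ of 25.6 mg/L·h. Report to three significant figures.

Dose_iv = CL × AUC_0→∞
     = 36.6 × 25.6 = 936.96 mg

Dose = 937 mg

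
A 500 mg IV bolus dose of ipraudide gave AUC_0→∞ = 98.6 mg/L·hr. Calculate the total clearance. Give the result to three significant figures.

CL = 5.07 L/hr

CL = Dose_iv / AUC_0→∞
   = 500 / 98.6 = 5.07099 L/hr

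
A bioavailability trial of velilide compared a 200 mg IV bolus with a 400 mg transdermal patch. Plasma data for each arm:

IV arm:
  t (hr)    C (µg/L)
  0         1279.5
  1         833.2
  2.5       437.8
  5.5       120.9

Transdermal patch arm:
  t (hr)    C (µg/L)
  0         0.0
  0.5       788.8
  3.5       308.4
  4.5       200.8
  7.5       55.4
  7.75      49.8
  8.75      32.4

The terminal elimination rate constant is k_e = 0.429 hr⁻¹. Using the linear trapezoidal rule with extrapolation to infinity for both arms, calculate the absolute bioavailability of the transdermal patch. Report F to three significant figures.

Trapezoidal AUC_0→5.5 (IV):
  [0→1]: (1279.5+833.2)/2 × 1 = 1056.35
  [1→2.5]: (833.2+437.8)/2 × 1.5 = 953.25
  [2.5→5.5]: (437.8+120.9)/2 × 3 = 838.05
  Sum = 2847.65 µg/L·hr
IV tail: 120.9/0.429 = 281.818; AUC_iv,0→∞ = 2847.65 + 281.818 = 3129.468 µg/L·hr
Trapezoidal AUC_0→8.75 (transdermal patch):
  [0→0.5]: (0.0+788.8)/2 × 0.5 = 197.2
  [0.5→3.5]: (788.8+308.4)/2 × 3 = 1645.8
  [3.5→4.5]: (308.4+200.8)/2 × 1 = 254.6
  [4.5→7.5]: (200.8+55.4)/2 × 3 = 384.3
  [7.5→7.75]: (55.4+49.8)/2 × 0.25 = 13.15
  [7.75→8.75]: (49.8+32.4)/2 × 1 = 41.1
  Sum = 2536.15 µg/L·hr
transdermal patch tail: 32.4/0.429 = 75.524; AUC_ev,0→∞ = 2536.15 + 75.524 = 2611.674 µg/L·hr
F = (AUC_ev/D_ev)/(AUC_iv/D_iv) = (2611.674/400)/(3129.468/200) = 6.529185/15.64734 = 0.4173

F = 0.417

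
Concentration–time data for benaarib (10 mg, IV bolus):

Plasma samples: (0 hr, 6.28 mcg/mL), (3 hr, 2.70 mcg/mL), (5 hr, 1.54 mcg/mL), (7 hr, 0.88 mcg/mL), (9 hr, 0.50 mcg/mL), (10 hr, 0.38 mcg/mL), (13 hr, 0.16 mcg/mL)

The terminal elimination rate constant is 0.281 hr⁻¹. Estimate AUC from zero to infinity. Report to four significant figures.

Trapezoidal AUC_0→13:
  [0→3]: (6.28+2.70)/2 × 3 = 13.47
  [3→5]: (2.70+1.54)/2 × 2 = 4.24
  [5→7]: (1.54+0.88)/2 × 2 = 2.42
  [7→9]: (0.88+0.50)/2 × 2 = 1.38
  [9→10]: (0.50+0.38)/2 × 1 = 0.44
  [10→13]: (0.38+0.16)/2 × 3 = 0.81
  Sum = 22.76 mcg/mL·hr
Extrapolated tail: C_last / k_e = 0.16 / 0.281 = 0.569
AUC_0→∞ = 22.76 + 0.569 = 23.329 mcg/mL·hr

AUC = 23.33 mcg/mL·hr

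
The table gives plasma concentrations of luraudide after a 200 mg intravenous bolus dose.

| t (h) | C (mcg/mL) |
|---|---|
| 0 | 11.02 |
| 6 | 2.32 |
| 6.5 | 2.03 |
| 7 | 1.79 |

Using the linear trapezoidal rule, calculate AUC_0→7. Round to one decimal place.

AUC = 42.1 mcg/mL·h

Trapezoidal AUC_0→7:
  [0→6]: (11.02+2.32)/2 × 6 = 40.02
  [6→6.5]: (2.32+2.03)/2 × 0.5 = 1.0875
  [6.5→7]: (2.03+1.79)/2 × 0.5 = 0.955
  Sum = 42.0625 mcg/mL·h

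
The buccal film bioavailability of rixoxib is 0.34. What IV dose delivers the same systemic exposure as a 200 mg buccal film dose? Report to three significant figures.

D_iv = 68.0 mg

Systemic exposure from an extravascular dose = F × D_ev, so the equivalent IV dose is F × D_ev.
D_iv = F × D_ev = 0.34 × 200 = 68 mg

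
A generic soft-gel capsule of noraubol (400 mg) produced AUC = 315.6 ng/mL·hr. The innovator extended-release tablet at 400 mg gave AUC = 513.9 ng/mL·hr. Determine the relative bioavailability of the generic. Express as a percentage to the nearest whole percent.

F_rel = (AUC_test/D_test) / (AUC_ref/D_ref)
      = (315.6/400) / (513.9/400)
      = 0.789 / 1.28475 = 0.6141 = 61.41%

F_rel = 61%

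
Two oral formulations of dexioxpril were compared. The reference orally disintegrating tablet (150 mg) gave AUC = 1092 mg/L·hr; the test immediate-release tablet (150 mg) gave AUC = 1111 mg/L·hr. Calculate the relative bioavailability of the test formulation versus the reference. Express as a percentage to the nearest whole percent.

F_rel = 102%

F_rel = (AUC_test/D_test) / (AUC_ref/D_ref)
      = (1111/150) / (1092/150)
      = 7.40667 / 7.28 = 1.0174 = 101.74%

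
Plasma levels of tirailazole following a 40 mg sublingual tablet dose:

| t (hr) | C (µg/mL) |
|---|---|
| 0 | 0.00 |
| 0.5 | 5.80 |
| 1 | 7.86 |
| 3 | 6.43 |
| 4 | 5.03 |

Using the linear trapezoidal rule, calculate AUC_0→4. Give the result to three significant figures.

AUC = 24.9 µg/mL·hr

Trapezoidal AUC_0→4:
  [0→0.5]: (0.00+5.80)/2 × 0.5 = 1.45
  [0.5→1]: (5.80+7.86)/2 × 0.5 = 3.415
  [1→3]: (7.86+6.43)/2 × 2 = 14.29
  [3→4]: (6.43+5.03)/2 × 1 = 5.73
  Sum = 24.885 µg/mL·hr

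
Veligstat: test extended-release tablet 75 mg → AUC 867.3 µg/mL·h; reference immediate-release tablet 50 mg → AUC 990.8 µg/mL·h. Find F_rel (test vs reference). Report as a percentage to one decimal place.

F_rel = (AUC_test/D_test) / (AUC_ref/D_ref)
      = (867.3/75) / (990.8/50)
      = 11.564 / 19.816 = 0.5836 = 58.36%

F_rel = 58.4%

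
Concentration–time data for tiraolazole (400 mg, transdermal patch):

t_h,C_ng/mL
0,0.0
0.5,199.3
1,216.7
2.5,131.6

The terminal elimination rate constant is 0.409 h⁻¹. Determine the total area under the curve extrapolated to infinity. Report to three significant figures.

AUC = 737 ng/mL·h

Trapezoidal AUC_0→2.5:
  [0→0.5]: (0.0+199.3)/2 × 0.5 = 49.825
  [0.5→1]: (199.3+216.7)/2 × 0.5 = 104.0
  [1→2.5]: (216.7+131.6)/2 × 1.5 = 261.225
  Sum = 415.05 ng/mL·h
Extrapolated tail: C_last / k_e = 131.6 / 0.409 = 321.760
AUC_0→∞ = 415.05 + 321.760 = 736.81 ng/mL·h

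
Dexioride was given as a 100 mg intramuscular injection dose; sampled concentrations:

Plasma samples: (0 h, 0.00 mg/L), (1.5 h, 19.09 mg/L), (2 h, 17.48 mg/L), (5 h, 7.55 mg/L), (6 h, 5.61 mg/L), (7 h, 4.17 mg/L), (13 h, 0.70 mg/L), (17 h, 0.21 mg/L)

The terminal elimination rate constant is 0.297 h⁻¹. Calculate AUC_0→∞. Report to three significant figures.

Trapezoidal AUC_0→17:
  [0→1.5]: (0.00+19.09)/2 × 1.5 = 14.3175
  [1.5→2]: (19.09+17.48)/2 × 0.5 = 9.1425
  [2→5]: (17.48+7.55)/2 × 3 = 37.545
  [5→6]: (7.55+5.61)/2 × 1 = 6.58
  [6→7]: (5.61+4.17)/2 × 1 = 4.89
  [7→13]: (4.17+0.70)/2 × 6 = 14.61
  [13→17]: (0.70+0.21)/2 × 4 = 1.82
  Sum = 88.905 mg/L·h
Extrapolated tail: C_last / k_e = 0.21 / 0.297 = 0.707
AUC_0→∞ = 88.905 + 0.707 = 89.612 mg/L·h

AUC = 89.6 mg/L·h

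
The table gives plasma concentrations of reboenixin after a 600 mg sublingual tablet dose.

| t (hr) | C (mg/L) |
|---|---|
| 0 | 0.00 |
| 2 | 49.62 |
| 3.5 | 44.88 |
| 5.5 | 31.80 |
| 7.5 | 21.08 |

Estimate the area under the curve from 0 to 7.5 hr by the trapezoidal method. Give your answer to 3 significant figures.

Trapezoidal AUC_0→7.5:
  [0→2]: (0.00+49.62)/2 × 2 = 49.62
  [2→3.5]: (49.62+44.88)/2 × 1.5 = 70.875
  [3.5→5.5]: (44.88+31.80)/2 × 2 = 76.68
  [5.5→7.5]: (31.80+21.08)/2 × 2 = 52.88
  Sum = 250.055 mg/L·hr

AUC = 250 mg/L·hr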